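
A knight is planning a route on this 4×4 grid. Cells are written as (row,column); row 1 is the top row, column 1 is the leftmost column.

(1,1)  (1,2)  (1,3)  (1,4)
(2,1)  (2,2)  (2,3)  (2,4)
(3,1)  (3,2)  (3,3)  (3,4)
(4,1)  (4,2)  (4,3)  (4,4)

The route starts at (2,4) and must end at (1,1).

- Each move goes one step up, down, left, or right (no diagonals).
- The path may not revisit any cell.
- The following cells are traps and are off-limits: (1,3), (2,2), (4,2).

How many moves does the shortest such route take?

The Manhattan distance from (2,4) to (1,1) is |2−1| + |4−1| = 4, so at least 4 moves are needed.
That bound ignores the blocked cells. Measuring each leg by the fewest moves that actually steer around them ((2,4)→(1,1): 6) raises the lower bound to 6.
A route of 6 moves exists: (2,4) → (3,4) → (3,3) → (3,2) → (3,1) → (2,1) → (1,1).
Since 6 matches that lower bound, it is optimal.

6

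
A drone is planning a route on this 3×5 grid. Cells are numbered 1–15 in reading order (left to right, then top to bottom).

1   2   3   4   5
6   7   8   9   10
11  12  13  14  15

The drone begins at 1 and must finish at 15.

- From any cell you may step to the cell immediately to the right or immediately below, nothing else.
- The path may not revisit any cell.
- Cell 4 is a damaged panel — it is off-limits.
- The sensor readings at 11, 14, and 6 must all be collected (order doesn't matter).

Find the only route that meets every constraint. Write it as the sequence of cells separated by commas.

Moves only go right or down, so the column and row indices never decrease.
Route from 1: down 2 to 11, right 4 to 15 — 6 moves in all.
Check: all required cells visited.

1, 6, 11, 12, 13, 14, 15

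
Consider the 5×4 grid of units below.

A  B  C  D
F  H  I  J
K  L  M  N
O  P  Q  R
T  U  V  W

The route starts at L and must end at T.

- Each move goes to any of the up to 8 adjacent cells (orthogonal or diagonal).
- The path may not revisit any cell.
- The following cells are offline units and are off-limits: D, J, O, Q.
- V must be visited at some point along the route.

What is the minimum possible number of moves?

4

Any route passes through V somewhere between L and T. Summing Chebyshev distances along the two legs (L → V → T) gives a lower bound of 2 + 2 = 4 moves.
A route of 4 moves achieves this: L → P → V → U → T.
Since 4 matches the lower bound, it is optimal.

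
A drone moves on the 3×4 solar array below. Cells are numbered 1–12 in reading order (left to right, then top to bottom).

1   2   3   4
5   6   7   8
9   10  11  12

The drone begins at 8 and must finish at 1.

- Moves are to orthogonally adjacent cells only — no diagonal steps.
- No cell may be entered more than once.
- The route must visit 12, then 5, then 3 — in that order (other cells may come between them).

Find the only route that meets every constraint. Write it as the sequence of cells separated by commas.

8, 12, 11, 10, 9, 5, 6, 7, 3, 2, 1

The waypoints must appear in the order 12, 5, 3, with no cell reused.
Route from 8: down 1 to 12, left 3 to 9, up 1 to 5, right 2 to 7, up 1 to 3, left 2 to 1 — 10 moves in all.
Check: order respected (12 at step 1, 5 at step 5, 3 at step 8).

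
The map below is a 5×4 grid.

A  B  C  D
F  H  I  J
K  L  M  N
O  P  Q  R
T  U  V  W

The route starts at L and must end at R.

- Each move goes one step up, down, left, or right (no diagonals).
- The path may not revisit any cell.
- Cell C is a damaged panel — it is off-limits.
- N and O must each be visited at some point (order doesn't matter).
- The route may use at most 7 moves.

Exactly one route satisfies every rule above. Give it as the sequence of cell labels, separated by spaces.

The budget equals the shortest possible length, so every move has to be on a shortest route through the required cells.
Route from L: left to K, down to O, 2× right (reaching Q), up to M, right to N, down to R — 7 moves in all.
Check: all required cells visited; 7 ≤ 7 moves.

L K O P Q M N R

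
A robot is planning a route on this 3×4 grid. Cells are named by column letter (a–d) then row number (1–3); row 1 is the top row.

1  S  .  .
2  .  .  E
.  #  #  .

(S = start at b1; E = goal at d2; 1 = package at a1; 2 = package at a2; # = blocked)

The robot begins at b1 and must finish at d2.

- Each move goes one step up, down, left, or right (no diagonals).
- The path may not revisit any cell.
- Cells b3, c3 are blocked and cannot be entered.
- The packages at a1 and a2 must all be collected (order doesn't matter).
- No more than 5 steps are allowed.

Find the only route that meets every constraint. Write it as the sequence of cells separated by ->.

b1 -> a1 -> a2 -> b2 -> c2 -> d2

The 5-move cap with required stops at a1, a2 leaves no slack for detours.
Route from b1: left 1 to a1, down 1 to a2, right 3 to d2 — 5 moves in all.
Check: all required cells visited; 5 ≤ 5 moves.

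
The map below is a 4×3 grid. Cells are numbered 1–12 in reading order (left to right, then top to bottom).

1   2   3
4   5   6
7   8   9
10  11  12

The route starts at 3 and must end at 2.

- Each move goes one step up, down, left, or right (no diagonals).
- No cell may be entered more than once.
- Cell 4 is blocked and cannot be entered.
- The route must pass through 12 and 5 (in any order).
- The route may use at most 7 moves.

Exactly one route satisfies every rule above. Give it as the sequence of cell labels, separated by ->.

3 -> 6 -> 9 -> 12 -> 11 -> 8 -> 5 -> 2

The 7-move cap with required stops at 12, 5 leaves no slack for detours.
Route from 3: down 3 to 12, left 1 to 11, up 3 to 2 — 7 moves in all.
Check: all required cells visited; 7 ≤ 7 moves.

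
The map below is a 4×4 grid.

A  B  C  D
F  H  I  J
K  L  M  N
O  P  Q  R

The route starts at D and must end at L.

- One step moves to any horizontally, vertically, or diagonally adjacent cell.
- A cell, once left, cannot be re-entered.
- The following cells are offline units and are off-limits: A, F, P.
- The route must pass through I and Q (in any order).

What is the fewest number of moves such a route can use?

4

Any route passes through I and Q in some order between D and L. Summing Chebyshev distances along each leg and taking the cheapest ordering (D → I → Q → L) gives a lower bound of 1 + 2 + 1 = 4 moves.
A route of 4 moves achieves this: D → I → M → Q → L.
Since 4 matches the lower bound, it is optimal.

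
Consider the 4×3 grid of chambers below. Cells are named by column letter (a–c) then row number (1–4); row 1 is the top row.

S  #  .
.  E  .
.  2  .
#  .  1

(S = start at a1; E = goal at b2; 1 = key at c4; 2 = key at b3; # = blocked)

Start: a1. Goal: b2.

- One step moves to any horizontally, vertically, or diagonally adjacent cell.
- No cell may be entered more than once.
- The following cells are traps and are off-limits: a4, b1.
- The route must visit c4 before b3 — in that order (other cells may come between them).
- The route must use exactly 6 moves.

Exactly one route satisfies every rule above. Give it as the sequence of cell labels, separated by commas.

a1, a2, a3, b4, c4, b3, b2

The waypoints must appear in the order c4, b3, with no cell reused.
Route from a1: down 2 to a3, down-right 1 to b4, right 1 to c4, up-left 1 to b3, up 1 to b2 — 6 moves in all.
Check: order respected (1 at step 4, 2 at step 5); 6 moves as required.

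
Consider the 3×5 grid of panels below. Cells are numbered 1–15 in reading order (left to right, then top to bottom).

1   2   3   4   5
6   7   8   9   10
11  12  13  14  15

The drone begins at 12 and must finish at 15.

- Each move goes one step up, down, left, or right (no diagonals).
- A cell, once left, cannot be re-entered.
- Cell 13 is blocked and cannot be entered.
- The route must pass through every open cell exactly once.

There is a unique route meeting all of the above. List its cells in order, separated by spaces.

Need to visit all 14 open cells exactly once, starting at 12 and ending at 15.
Cell 14 has only two open neighbours (9 and 15), so the path must pass straight through it: one of those is the cell it's entered from and the other is where it exits.
Route from 12: left 1 to 11, up 2 to 1, right 1 to 2, down 1 to 7, right 1 to 8, up 1 to 3, right 2 to 5, down 1 to 10, left 1 to 9, down 1 to 14, right 1 to 15 — 13 moves in all.
Check: all 14 open cells covered.

12 11 6 1 2 7 8 3 4 5 10 9 14 15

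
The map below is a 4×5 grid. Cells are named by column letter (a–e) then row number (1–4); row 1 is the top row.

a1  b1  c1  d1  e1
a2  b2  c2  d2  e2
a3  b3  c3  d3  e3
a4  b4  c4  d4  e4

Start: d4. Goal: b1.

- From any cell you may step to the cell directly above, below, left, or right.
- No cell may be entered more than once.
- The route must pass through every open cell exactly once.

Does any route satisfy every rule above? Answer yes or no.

One route that works: d4 → e4 → e3 → e2 → e1 → d1 → c1 → c2 → d2 → d3 → c3 → c4 → b4 → a4 → a3 → b3 → b2 → a2 → a1 → b1.

yes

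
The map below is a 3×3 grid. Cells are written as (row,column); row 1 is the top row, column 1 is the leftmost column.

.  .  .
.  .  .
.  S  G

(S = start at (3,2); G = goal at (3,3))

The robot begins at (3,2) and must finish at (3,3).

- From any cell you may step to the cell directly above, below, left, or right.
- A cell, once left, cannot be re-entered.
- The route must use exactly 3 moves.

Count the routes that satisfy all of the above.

1

Need simple routes of exactly 3 moves from (3,2) to (3,3) (Manhattan distance 1, so 1 moves are spent on a detour and 1 undoing it).
Enumerating: (3,2) (2,2) (2,3) (3,3).
That gives 1 route.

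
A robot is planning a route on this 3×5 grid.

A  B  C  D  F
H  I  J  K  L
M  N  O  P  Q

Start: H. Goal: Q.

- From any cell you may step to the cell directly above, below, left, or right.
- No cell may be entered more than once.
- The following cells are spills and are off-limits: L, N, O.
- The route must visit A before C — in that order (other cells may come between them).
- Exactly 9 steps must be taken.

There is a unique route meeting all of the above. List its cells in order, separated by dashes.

The waypoints must appear in the order A, C, with no cell reused.
Route from H: up to A, right to B, down to I, right to J, up to C, right to D, 2× down (reaching P), right to Q — 9 moves in all.
Check: order respected (A at step 1, C at step 5); 9 moves as required.

H - A - B - I - J - C - D - K - P - Q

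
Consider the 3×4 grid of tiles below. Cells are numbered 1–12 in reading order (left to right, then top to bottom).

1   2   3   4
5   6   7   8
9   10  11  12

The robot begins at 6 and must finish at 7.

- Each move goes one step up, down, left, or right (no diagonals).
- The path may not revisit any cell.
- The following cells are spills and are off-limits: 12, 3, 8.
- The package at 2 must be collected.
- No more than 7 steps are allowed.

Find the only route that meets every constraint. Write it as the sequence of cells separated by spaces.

6 2 1 5 9 10 11 7

The budget equals the shortest possible length, so every move has to be on a shortest route through the required cells.
Route from 6: up 1 to 2, left 1 to 1, down 2 to 9, right 2 to 11, up 1 to 7 — 7 moves in all.
Check: all required cells visited; 7 ≤ 7 moves.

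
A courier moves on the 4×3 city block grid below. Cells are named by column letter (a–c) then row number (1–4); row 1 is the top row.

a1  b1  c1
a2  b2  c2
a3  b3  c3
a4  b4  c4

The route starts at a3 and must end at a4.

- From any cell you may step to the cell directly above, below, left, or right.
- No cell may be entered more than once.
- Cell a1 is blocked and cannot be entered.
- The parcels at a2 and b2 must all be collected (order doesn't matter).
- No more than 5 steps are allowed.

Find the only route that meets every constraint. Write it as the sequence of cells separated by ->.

a3 -> a2 -> b2 -> b3 -> b4 -> a4

The budget equals the shortest possible length, so every move has to be on a shortest route through the required cells.
Route from a3: up 1 to a2, right 1 to b2, down 2 to b4, left 1 to a4 — 5 moves in all.
Check: all required cells visited; 5 ≤ 5 moves.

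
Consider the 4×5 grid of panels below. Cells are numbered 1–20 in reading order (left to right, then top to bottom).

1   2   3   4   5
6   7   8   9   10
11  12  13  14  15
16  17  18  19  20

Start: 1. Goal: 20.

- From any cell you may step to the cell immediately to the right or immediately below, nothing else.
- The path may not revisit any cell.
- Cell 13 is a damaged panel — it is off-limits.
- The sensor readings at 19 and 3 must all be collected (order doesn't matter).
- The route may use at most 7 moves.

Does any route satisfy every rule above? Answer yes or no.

yes

One route that works: 1 → 2 → 3 → 8 → 9 → 14 → 19 → 20.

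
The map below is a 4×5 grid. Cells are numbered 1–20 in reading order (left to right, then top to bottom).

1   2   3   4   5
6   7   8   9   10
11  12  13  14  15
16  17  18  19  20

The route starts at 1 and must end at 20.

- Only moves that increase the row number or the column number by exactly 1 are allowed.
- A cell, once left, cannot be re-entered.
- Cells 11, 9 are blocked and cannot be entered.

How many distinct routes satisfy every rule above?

A right/down-only route from 1 to 20 makes exactly 3 down-moves and 4 right-moves in some order.
With no other constraints that would be C(7,3) = 35 routes.
Subtract routes through each blocked cell (inclusion–exclusion for overlaps): − through 9: 12 − through 11: 5 → 18.
That gives 18 routes.

18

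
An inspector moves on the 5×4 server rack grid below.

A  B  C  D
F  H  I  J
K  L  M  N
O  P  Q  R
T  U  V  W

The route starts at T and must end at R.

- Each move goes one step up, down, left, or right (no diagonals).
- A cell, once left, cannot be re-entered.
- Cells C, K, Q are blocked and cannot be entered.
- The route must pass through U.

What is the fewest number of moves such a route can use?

4

Any route passes through U somewhere between T and R. Summing Manhattan distances along the two legs (T → U → R) gives a lower bound of 1 + 3 = 4 moves.
A route of 4 moves achieves this: T → U → V → W → R.
Since 4 matches the lower bound, it is optimal.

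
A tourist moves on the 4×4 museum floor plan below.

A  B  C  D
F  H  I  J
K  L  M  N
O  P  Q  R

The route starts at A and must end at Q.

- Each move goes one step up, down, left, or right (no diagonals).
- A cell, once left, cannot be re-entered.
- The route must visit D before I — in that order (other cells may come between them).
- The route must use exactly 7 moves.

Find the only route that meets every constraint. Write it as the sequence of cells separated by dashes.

A - B - C - D - J - I - M - Q

The waypoints must appear in the order D, I, with no cell reused.
Route from A: right 3 to D, down 1 to J, left 1 to I, down 2 to Q — 7 moves in all.
Check: order respected (D at step 3, I at step 5); 7 moves as required.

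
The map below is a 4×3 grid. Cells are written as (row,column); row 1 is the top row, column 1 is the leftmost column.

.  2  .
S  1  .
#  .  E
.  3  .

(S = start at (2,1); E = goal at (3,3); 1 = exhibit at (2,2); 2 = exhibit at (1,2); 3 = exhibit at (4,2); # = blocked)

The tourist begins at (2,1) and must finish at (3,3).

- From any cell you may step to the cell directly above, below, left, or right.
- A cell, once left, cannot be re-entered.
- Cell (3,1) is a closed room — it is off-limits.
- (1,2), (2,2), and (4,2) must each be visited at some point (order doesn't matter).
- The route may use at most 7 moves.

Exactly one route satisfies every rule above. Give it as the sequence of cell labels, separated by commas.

(2,1), (1,1), (1,2), (2,2), (3,2), (4,2), (4,3), (3,3)

The budget equals the shortest possible length, so every move has to be on a shortest route through the required cells.
Route from (2,1): up 1 to (1,1), right 1 to (1,2), down 3 to (4,2), right 1 to (4,3), up 1 to (3,3) — 7 moves in all.
Check: all required cells visited; 7 ≤ 7 moves.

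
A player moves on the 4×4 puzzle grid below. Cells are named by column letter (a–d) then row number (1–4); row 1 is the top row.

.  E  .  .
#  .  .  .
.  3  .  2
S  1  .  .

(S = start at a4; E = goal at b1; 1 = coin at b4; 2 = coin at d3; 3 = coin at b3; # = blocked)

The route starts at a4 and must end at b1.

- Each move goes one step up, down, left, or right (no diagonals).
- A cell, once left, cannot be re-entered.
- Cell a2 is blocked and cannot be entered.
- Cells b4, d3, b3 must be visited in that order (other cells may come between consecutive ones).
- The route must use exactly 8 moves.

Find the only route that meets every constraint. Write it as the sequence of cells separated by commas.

The waypoints must appear in the order b4, d3, b3, with no cell reused.
Route from a4: 3× right (reaching d4), up to d3, 2× left (reaching b3), 2× up (reaching b1) — 8 moves in all.
Check: order respected (1 at step 1, 2 at step 4, 3 at step 6); 8 moves as required.

a4, b4, c4, d4, d3, c3, b3, b2, b1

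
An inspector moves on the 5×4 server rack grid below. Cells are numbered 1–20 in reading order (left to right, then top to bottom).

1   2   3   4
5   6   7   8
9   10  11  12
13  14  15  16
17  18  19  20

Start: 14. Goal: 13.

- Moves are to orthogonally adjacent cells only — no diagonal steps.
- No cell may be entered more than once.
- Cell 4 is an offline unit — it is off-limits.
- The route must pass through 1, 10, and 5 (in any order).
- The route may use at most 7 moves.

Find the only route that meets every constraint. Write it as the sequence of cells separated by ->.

The 7-move cap with required stops at 1, 10, 5 leaves no slack for detours.
Route from 14: 3× up (reaching 2), left to 1, 3× down (reaching 13) — 7 moves in all.
Check: all required cells visited; 7 ≤ 7 moves.

14 -> 10 -> 6 -> 2 -> 1 -> 5 -> 9 -> 13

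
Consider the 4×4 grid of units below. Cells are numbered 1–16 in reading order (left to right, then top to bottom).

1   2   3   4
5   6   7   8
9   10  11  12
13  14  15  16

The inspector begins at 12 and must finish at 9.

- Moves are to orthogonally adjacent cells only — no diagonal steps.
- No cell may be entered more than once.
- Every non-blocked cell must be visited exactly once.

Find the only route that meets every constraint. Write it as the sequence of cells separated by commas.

12, 16, 15, 11, 7, 8, 4, 3, 2, 1, 5, 6, 10, 14, 13, 9

Need to visit all 16 open cells exactly once, starting at 12 and ending at 9.
Cell 16 has only two open neighbours (12 and 15), so the path must pass straight through it: one of those is the cell it's entered from and the other is where it exits.
Route from 12: down to 16, left to 15, 2× up (reaching 7), right to 8, up to 4, 3× left (reaching 1), down to 5, right to 6, 2× down (reaching 14), left to 13, up to 9 — 15 moves in all.
Check: all 16 open cells covered.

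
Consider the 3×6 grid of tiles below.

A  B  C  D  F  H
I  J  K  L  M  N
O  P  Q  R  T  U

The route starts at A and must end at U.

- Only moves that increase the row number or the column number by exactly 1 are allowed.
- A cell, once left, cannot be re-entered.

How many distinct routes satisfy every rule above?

A right/down-only route from A to U makes exactly 2 down-moves and 5 right-moves in some order.
With no other constraints that would be C(7,2) = 21 routes.
That gives 21 routes.

21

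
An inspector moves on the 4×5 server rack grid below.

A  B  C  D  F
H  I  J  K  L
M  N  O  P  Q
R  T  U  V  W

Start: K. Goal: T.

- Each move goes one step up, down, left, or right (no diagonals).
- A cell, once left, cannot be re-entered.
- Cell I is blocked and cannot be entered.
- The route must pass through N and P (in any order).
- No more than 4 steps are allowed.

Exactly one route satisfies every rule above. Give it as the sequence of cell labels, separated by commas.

The 4-move cap with required stops at N, P leaves no slack for detours.
Route from K: down 1 to P, left 2 to N, down 1 to T — 4 moves in all.
Check: all required cells visited; 4 ≤ 4 moves.

K, P, O, N, T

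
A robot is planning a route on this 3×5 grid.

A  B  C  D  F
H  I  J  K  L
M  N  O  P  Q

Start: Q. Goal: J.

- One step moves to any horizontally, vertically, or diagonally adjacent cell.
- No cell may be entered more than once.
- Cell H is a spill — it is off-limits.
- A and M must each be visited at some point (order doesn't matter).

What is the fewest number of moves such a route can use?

8

Any route passes through A and M in some order between Q and J. Summing Chebyshev distances along each leg and taking the cheapest ordering (Q → M → A → J) gives a lower bound of 4 + 2 + 2 = 8 moves.
A route of 8 moves achieves this: Q → K → C → B → A → I → M → N → J.
Since 8 matches the lower bound, it is optimal.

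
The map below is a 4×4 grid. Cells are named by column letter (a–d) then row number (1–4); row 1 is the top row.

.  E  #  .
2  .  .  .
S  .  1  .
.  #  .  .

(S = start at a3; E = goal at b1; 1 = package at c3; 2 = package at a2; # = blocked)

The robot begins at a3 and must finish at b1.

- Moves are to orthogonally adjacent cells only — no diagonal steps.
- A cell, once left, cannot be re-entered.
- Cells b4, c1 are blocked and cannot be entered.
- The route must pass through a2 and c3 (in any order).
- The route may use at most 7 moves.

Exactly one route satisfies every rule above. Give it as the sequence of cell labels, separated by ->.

The budget equals the shortest possible length, so every move has to be on a shortest route through the required cells.
Route from a3: right 2 to c3, up 1 to c2, left 2 to a2, up 1 to a1, right 1 to b1 — 7 moves in all.
Check: all required cells visited; 7 ≤ 7 moves.

a3 -> b3 -> c3 -> c2 -> b2 -> a2 -> a1 -> b1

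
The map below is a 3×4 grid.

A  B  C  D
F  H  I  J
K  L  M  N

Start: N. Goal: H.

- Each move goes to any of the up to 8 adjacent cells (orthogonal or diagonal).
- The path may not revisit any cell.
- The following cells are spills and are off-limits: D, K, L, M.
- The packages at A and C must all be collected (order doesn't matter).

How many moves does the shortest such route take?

5

Any route passes through A and C in some order between N and H. Summing Chebyshev distances along each leg and taking the cheapest ordering (N → C → A → H) gives a lower bound of 2 + 2 + 1 = 5 moves.
A route of 5 moves achieves this: N → I → C → B → A → H.
Since 5 matches the lower bound, it is optimal.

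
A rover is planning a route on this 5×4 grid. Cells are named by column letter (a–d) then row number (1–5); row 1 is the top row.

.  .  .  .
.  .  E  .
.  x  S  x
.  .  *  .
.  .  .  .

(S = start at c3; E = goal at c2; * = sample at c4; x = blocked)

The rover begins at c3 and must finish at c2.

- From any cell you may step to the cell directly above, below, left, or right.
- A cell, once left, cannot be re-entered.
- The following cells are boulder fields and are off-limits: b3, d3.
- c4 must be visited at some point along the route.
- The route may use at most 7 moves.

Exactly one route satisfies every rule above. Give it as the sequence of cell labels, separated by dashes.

Any route must reach c4 and still end at c2 within 7 moves, so the order of the required stops is forced.
Route from c3: down to c4, 2× left (reaching a4), 2× up (reaching a2), 2× right (reaching c2) — 7 moves in all.
Check: all required cells visited; 7 ≤ 7 moves.

c3 - c4 - b4 - a4 - a3 - a2 - b2 - c2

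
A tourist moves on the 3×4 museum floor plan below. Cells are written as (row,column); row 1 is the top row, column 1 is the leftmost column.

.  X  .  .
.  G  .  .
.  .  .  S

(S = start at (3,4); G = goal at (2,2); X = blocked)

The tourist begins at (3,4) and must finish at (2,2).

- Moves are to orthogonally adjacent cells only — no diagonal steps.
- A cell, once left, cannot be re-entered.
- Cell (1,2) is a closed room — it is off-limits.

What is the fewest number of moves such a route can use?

The Manhattan distance from (3,4) to (2,2) is |3−2| + |4−2| = 3, so at least 3 moves are needed.
A route of 3 moves achieves this: (3,4) → (2,4) → (2,3) → (2,2).
Since 3 matches the lower bound, it is optimal.

3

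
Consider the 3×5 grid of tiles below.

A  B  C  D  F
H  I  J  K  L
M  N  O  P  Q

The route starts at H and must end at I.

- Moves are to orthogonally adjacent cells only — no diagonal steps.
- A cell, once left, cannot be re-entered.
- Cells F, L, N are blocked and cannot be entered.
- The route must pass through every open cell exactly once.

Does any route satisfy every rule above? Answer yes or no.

no

Cell M has only one open neighbour but is neither the start nor the goal, so a Hamiltonian route would have to both enter and leave it through the same neighbour — impossible without revisiting.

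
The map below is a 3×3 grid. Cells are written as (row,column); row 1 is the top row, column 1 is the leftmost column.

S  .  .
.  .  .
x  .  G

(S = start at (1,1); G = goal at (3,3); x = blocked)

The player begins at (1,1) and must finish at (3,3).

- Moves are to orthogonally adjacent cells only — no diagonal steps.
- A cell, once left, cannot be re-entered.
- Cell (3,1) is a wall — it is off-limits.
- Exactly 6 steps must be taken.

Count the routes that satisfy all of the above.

2

Need simple routes of exactly 6 moves from (1,1) to (3,3) (Manhattan distance 4, so 1 moves are spent on a detour and 1 undoing it).
Enumerating: (1,1) (2,1) (2,2) (1,2) (1,3) (2,3) (3,3) | (1,1) (1,2) (1,3) (2,3) (2,2) (3,2) (3,3).
That gives 2 routes.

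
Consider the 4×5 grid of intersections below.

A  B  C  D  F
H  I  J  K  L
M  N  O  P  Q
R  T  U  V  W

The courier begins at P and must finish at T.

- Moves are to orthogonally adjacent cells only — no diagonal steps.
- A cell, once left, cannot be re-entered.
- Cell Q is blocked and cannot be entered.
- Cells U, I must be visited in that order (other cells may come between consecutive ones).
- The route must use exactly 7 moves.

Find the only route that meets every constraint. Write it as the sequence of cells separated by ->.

The waypoints must appear in the order U, I, with no cell reused.
Route from P: down to V, left to U, 2× up (reaching J), left to I, 2× down (reaching T) — 7 moves in all.
Check: order respected (U at step 2, I at step 5); 7 moves as required.

P -> V -> U -> O -> J -> I -> N -> T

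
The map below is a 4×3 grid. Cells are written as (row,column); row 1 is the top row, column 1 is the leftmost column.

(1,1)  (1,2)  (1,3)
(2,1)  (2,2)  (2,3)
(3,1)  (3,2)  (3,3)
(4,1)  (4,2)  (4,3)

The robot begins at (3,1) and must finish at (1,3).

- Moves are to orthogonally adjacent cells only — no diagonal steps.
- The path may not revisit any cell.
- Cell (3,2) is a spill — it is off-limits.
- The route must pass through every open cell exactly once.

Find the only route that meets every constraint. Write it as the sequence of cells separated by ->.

Need to visit all 11 open cells exactly once, starting at (3,1) and ending at (1,3).
Route from (3,1): down to (4,1), 2× right (reaching (4,3)), 2× up (reaching (2,3)), 2× left (reaching (2,1)), up to (1,1), 2× right (reaching (1,3)) — 10 moves in all.
Check: all 11 open cells covered.

(3,1) -> (4,1) -> (4,2) -> (4,3) -> (3,3) -> (2,3) -> (2,2) -> (2,1) -> (1,1) -> (1,2) -> (1,3)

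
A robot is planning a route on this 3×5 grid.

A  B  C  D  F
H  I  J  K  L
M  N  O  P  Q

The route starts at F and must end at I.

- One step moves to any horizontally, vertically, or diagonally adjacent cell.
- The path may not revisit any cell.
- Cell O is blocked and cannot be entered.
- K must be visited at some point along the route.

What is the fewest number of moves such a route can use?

3

Any route passes through K somewhere between F and I. Summing Chebyshev distances along the two legs (F → K → I) gives a lower bound of 1 + 2 = 3 moves.
A route of 3 moves achieves this: F → K → C → I.
Since 3 matches the lower bound, it is optimal.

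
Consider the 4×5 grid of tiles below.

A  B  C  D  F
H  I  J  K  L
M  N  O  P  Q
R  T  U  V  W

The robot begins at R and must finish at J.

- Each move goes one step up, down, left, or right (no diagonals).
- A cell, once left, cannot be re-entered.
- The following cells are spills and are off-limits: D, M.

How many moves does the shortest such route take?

The Manhattan distance from R to J is |4−2| + |1−3| = 4, so at least 4 moves are needed.
A route of 4 moves achieves this: R → T → N → I → J.
Since 4 matches the lower bound, it is optimal.

4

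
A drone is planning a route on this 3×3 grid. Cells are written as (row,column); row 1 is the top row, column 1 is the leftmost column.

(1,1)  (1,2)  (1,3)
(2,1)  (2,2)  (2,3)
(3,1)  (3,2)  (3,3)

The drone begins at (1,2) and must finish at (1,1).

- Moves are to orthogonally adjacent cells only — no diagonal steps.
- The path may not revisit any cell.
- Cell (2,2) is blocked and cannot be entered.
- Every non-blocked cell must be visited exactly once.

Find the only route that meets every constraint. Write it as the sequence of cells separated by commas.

(1,2), (1,3), (2,3), (3,3), (3,2), (3,1), (2,1), (1,1)

Need to visit all 8 open cells exactly once, starting at (1,2) and ending at (1,1).
Cell (2,1) has only two open neighbours ((1,1) and (3,1)), so the path must pass straight through it: one of those is the cell it's entered from and the other is where it exits.
Route from (1,2): right 1 to (1,3), down 2 to (3,3), left 2 to (3,1), up 2 to (1,1) — 7 moves in all.
Check: all 8 open cells covered.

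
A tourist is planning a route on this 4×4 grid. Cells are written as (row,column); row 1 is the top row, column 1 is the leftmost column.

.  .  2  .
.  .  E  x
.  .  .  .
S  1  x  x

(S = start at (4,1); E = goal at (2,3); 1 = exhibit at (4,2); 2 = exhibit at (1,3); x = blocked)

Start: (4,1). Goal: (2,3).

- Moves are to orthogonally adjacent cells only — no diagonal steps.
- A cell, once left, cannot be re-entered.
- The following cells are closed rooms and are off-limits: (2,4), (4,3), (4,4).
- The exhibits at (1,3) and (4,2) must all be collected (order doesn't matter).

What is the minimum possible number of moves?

Any route passes through (1,3) and (4,2) in some order between (4,1) and (2,3). Summing Manhattan distances along each leg and taking the cheapest ordering ((4,1) → (4,2) → (1,3) → (2,3)) gives a lower bound of 1 + 4 + 1 = 6 moves.
A route of 6 moves achieves this: (4,1) → (4,2) → (3,2) → (2,2) → (1,2) → (1,3) → (2,3).
Since 6 matches the lower bound, it is optimal.

6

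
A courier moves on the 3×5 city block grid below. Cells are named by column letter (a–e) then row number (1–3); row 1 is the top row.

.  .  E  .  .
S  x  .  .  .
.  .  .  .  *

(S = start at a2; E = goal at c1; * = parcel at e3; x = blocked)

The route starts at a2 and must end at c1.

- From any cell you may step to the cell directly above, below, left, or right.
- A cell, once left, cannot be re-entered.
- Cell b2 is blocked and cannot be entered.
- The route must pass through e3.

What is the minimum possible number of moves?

9

Any route passes through e3 somewhere between a2 and c1. Summing Manhattan distances along the two legs (a2 → e3 → c1) gives a lower bound of 5 + 4 = 9 moves.
A route of 9 moves achieves this: a2 → a3 → b3 → c3 → d3 → e3 → e2 → e1 → d1 → c1.
Since 9 matches the lower bound, it is optimal.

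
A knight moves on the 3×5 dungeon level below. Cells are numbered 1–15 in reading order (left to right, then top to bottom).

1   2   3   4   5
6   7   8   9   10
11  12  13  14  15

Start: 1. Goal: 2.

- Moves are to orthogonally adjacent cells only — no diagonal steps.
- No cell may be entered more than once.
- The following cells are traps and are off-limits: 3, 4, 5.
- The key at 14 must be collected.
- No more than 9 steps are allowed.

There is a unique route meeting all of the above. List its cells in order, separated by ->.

1 -> 6 -> 11 -> 12 -> 13 -> 14 -> 9 -> 8 -> 7 -> 2

The budget equals the shortest possible length, so every move has to be on a shortest route through the required cells.
Route from 1: down 2 to 11, right 3 to 14, up 1 to 9, left 2 to 7, up 1 to 2 — 9 moves in all.
Check: all required cells visited; 9 ≤ 9 moves.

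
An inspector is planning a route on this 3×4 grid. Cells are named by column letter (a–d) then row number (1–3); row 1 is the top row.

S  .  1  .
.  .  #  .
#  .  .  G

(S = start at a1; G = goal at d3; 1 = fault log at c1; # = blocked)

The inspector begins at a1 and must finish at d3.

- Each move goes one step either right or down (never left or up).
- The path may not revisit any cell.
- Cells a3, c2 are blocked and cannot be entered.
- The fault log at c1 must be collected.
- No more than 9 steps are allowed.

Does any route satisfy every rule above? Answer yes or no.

yes

One route that works: a1 → b1 → c1 → d1 → d2 → d3.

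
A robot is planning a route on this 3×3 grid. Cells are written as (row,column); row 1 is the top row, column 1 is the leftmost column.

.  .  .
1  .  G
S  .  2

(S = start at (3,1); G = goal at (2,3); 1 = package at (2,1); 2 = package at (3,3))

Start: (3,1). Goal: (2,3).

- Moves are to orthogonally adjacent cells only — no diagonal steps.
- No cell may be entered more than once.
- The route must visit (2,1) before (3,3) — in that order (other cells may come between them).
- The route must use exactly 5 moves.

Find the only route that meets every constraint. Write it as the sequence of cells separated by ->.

(3,1) -> (2,1) -> (2,2) -> (3,2) -> (3,3) -> (2,3)

The waypoints must appear in the order (2,1), (3,3), with no cell reused.
Route from (3,1): up 1 to (2,1), right 1 to (2,2), down 1 to (3,2), right 1 to (3,3), up 1 to (2,3) — 5 moves in all.
Check: order respected (1 at step 1, 2 at step 4); 5 moves as required.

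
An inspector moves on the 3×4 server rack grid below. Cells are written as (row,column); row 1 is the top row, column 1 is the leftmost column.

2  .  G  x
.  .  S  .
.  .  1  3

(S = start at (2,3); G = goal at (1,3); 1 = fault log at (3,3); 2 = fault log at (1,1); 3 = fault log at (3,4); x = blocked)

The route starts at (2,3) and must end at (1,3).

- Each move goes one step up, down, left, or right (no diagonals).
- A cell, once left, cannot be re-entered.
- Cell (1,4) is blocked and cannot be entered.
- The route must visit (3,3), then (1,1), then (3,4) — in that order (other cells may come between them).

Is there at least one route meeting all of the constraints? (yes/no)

Ignoring the required order, 2 revisit-free routes from (2,3) to (1,3) pass through all of (3,3), (1,1), and (3,4); the waypoint orders that occur are (3,4) → (3,3) → (1,1) (2) — never (3,3) → (1,1) → (3,4).

no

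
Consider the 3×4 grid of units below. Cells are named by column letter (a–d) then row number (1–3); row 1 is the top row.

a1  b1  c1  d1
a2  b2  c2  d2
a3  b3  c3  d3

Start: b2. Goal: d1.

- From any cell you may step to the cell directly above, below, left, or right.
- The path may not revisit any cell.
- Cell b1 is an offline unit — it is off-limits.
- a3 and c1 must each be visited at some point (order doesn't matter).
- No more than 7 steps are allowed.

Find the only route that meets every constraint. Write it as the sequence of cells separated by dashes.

Any route must reach a3 and c1 and still end at d1 within 7 moves, so the order of the required stops is forced.
Route from b2: left to a2, down to a3, 2× right (reaching c3), 2× up (reaching c1), right to d1 — 7 moves in all.
Check: all required cells visited; 7 ≤ 7 moves.

b2 - a2 - a3 - b3 - c3 - c2 - c1 - d1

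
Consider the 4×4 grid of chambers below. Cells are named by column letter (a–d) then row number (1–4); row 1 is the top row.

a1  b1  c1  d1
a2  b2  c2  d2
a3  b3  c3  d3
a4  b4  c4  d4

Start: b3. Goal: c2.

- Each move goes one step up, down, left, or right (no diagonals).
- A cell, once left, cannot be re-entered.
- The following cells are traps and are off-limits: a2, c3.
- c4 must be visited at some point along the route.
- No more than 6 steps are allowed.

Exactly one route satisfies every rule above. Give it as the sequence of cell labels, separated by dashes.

The 6-move cap with required stops at c4 leaves no slack for detours.
Route from b3: down to b4, 2× right (reaching d4), 2× up (reaching d2), left to c2 — 6 moves in all.
Check: all required cells visited; 6 ≤ 6 moves.

b3 - b4 - c4 - d4 - d3 - d2 - c2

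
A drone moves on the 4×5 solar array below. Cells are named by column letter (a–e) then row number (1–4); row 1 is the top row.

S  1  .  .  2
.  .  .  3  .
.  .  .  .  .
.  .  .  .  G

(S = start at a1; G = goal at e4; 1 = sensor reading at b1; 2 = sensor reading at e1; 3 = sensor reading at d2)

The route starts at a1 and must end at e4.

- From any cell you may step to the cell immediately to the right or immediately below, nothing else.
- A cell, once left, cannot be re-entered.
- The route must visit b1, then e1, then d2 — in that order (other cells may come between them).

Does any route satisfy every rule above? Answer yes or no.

d2 lies to the left of e1, so going from e1 to d2 would need a leftward move — but moves only go right/down, so e1 cannot be visited before d2.

no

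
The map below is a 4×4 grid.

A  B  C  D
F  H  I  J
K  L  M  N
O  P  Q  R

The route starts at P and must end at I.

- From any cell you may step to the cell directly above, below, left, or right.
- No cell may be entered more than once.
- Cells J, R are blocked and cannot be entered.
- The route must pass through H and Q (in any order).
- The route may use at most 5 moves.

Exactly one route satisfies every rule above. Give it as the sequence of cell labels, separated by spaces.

P Q M L H I

The 5-move cap with required stops at H, Q leaves no slack for detours.
Route from P: right 1 to Q, up 1 to M, left 1 to L, up 1 to H, right 1 to I — 5 moves in all.
Check: all required cells visited; 5 ≤ 5 moves.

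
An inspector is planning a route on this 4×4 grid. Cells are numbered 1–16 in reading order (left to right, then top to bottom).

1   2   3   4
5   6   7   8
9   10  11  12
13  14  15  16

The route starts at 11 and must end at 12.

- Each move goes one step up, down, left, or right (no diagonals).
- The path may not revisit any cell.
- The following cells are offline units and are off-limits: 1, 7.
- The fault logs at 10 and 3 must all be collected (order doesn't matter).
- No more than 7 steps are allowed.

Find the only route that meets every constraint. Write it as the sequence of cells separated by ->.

11 -> 10 -> 6 -> 2 -> 3 -> 4 -> 8 -> 12

The 7-move cap with required stops at 10, 3 leaves no slack for detours.
Route from 11: left 1 to 10, up 2 to 2, right 2 to 4, down 2 to 12 — 7 moves in all.
Check: all required cells visited; 7 ≤ 7 moves.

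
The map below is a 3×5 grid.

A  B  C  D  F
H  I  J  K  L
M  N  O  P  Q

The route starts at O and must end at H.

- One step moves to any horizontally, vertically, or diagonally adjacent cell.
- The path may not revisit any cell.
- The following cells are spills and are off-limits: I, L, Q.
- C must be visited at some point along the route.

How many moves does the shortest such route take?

Any route passes through C somewhere between O and H. Summing Chebyshev distances along the two legs (O → C → H) gives a lower bound of 2 + 2 = 4 moves.
A route of 4 moves achieves this: O → J → C → B → H.
Since 4 matches the lower bound, it is optimal.

4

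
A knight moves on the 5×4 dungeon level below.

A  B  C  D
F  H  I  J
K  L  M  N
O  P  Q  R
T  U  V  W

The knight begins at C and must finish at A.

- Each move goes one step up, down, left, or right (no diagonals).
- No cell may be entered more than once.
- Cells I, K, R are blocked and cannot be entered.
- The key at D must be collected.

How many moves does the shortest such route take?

8

Any route passes through D somewhere between C and A. Summing Manhattan distances along the two legs (C → D → A) gives a lower bound of 1 + 3 = 4 moves.
The shortest route satisfying every rule uses 8 moves: C → D → J → N → M → L → H → B → A.
The bound of 4 isn't tight here; checking systematically, no route of length 4 through 7 satisfies every constraint (on a 4-connected grid the length of any start-to-goal walk has the same parity as the Manhattan bound, so only lengths 4, 6, 8, … need checking), so 8 is the minimum.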